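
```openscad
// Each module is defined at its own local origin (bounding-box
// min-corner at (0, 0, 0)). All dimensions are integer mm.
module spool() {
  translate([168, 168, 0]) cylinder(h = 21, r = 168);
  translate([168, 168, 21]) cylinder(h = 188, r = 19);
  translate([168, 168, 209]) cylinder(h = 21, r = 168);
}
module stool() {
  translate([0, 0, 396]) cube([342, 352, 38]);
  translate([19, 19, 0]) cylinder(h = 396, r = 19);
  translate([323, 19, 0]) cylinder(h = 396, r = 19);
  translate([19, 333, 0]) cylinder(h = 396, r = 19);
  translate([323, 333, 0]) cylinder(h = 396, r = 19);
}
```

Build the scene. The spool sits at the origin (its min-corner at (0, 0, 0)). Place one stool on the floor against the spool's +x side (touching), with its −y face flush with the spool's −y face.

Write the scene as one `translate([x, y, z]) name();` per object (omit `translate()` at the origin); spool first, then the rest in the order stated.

spool();
translate([336, 0, 0]) stool();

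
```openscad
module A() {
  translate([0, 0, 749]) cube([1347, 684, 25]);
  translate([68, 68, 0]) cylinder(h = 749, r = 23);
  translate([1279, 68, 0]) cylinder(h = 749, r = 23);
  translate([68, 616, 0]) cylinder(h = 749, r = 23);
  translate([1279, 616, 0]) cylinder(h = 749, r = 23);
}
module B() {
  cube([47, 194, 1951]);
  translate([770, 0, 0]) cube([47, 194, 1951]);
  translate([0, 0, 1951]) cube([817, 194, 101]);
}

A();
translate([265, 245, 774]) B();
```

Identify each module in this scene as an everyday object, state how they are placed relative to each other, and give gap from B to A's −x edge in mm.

A is a table. B is a door frame. The door frame is on top of the table, centred. The gap from the door frame to the table's −x edge is 265 mm.

The door frame's min-x is at 265; the table's min-x is 0; gap = 265 mm.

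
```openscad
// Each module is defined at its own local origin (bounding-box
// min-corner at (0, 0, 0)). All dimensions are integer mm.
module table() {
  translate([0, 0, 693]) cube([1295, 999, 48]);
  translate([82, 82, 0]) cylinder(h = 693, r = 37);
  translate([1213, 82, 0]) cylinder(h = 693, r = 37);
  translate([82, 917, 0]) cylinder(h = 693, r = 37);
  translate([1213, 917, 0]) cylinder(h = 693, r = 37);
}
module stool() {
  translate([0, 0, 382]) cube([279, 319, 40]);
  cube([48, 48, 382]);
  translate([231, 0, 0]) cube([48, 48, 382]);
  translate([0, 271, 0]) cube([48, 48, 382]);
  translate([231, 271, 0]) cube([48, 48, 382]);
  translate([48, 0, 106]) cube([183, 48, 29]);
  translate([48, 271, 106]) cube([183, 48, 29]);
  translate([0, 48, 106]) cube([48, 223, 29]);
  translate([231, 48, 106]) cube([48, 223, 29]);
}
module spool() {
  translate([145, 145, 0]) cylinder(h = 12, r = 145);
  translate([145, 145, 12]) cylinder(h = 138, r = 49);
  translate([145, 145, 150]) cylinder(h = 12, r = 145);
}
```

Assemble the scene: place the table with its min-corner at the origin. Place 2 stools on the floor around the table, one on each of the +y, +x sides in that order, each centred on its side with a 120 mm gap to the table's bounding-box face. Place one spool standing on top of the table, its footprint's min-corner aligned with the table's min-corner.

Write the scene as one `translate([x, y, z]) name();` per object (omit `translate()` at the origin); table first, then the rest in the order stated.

table();
translate([508, 1119, 0]) stool();
translate([1415, 340, 0]) stool();
translate([0, 0, 741]) spool();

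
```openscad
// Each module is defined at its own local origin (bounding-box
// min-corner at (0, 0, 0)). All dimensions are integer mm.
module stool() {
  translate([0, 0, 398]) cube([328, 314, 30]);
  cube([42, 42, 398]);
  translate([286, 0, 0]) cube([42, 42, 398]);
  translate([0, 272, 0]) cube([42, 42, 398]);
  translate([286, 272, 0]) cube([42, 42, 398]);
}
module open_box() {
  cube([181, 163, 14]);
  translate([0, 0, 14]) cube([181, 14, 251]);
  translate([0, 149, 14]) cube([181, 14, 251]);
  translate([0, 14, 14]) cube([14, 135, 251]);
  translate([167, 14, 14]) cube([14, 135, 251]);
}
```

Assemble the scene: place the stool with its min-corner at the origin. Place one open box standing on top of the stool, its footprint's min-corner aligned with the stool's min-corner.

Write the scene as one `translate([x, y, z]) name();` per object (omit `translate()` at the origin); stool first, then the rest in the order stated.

stool();
translate([0, 0, 428]) open_box();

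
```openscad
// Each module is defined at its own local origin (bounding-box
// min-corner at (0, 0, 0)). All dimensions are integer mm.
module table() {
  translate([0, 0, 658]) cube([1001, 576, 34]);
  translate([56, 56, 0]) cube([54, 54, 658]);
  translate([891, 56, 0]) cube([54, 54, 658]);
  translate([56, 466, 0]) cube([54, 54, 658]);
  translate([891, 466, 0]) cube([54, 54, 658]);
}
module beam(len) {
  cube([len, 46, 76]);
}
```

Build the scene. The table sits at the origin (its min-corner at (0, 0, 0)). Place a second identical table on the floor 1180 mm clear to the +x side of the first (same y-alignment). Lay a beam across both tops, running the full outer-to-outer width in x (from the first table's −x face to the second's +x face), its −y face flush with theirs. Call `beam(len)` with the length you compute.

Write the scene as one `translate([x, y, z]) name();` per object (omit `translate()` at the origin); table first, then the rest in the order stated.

table();
translate([2181, 0, 0]) table();
translate([0, 0, 692]) beam(3182);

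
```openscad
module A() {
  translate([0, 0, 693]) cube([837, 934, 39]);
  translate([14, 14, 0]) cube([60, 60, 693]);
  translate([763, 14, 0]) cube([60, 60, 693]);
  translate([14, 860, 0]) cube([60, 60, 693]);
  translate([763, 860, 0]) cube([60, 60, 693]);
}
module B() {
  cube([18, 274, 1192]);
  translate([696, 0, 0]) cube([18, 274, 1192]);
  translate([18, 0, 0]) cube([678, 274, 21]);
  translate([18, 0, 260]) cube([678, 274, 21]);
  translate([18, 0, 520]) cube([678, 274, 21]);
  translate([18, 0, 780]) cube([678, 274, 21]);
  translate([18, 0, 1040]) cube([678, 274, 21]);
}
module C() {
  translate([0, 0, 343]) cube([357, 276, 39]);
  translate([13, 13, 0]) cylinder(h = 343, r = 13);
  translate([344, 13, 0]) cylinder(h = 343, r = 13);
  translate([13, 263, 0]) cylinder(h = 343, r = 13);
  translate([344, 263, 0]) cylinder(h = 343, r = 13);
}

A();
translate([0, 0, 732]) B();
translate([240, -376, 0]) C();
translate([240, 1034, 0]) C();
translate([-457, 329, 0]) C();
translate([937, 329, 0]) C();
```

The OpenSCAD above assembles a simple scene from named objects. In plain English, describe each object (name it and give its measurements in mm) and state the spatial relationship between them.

A is a table: top 837 mm (x) × 934 mm (y), 39 mm thick, upper face at z = 732 mm, on four 60×60 mm square legs, each inset 14 mm from the nearest pair of top edges, running from z = 0 to the bottom of the top.

B is a bookshelf 714 mm wide overall, 274 mm deep and 1192 mm tall. The two sides are 18 mm thick vertical panels. 5 horizontal shelves of 21 mm thickness span between the inner faces of the sides; the lowest shelf sits on the floor and shelves are stacked with a clear vertical gap of 239 mm between each pair.

C is a four-legged stool. The seat is a 357×276×39 mm slab whose top surface is at z = 382 mm; four round legs, each 26 mm in diameter, run from the floor (z = 0) to the underside of the seat, each leg's axis is inset half a diameter from the nearest pair of seat edges (so the leg's bounding box is flush with the corner).

The bookshelf is on top of the table. Four stools sit around the table at the −y, +y, −x, +x sides.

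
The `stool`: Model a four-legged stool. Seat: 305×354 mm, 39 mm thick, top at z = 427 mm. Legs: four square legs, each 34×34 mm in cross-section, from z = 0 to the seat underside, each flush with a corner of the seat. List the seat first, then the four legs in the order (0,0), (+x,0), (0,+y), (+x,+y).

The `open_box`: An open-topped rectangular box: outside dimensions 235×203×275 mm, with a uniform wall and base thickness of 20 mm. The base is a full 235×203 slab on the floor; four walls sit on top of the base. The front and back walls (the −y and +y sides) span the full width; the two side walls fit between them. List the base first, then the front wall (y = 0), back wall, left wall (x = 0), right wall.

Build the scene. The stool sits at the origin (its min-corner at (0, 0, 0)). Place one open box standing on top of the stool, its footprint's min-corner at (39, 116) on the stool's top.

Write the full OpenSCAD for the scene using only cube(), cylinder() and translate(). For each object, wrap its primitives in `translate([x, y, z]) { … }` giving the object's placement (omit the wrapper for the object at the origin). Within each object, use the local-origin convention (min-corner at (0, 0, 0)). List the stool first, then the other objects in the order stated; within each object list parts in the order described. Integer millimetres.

translate([0, 0, 388]) cube([305, 354, 39]);
cube([34, 34, 388]);
translate([271, 0, 0]) cube([34, 34, 388]);
translate([0, 320, 0]) cube([34, 34, 388]);
translate([271, 320, 0]) cube([34, 34, 388]);
translate([39, 116, 427]) {
  cube([235, 203, 20]);
  translate([0, 0, 20]) cube([235, 20, 255]);
  translate([0, 183, 20]) cube([235, 20, 255]);
  translate([0, 20, 20]) cube([20, 163, 255]);
  translate([215, 20, 20]) cube([20, 163, 255]);
}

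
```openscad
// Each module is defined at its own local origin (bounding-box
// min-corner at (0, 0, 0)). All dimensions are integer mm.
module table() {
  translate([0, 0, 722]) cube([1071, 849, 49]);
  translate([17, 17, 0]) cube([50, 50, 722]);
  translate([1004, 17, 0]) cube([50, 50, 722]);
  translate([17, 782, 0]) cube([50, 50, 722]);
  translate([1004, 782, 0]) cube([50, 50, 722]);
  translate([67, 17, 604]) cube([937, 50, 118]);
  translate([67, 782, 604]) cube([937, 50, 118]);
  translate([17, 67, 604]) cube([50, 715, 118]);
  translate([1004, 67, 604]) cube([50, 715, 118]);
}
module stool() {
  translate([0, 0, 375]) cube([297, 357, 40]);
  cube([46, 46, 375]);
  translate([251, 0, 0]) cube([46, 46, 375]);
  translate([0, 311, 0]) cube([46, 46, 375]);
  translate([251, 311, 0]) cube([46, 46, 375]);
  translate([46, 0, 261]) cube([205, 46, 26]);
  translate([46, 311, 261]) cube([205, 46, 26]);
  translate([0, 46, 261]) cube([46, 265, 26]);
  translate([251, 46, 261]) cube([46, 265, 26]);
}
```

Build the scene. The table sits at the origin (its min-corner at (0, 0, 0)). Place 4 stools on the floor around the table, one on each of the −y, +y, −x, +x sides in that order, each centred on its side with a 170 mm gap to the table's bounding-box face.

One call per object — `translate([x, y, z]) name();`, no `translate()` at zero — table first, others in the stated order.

table();
translate([387, -527, 0]) stool();
translate([387, 1019, 0]) stool();
translate([-467, 246, 0]) stool();
translate([1241, 246, 0]) stool();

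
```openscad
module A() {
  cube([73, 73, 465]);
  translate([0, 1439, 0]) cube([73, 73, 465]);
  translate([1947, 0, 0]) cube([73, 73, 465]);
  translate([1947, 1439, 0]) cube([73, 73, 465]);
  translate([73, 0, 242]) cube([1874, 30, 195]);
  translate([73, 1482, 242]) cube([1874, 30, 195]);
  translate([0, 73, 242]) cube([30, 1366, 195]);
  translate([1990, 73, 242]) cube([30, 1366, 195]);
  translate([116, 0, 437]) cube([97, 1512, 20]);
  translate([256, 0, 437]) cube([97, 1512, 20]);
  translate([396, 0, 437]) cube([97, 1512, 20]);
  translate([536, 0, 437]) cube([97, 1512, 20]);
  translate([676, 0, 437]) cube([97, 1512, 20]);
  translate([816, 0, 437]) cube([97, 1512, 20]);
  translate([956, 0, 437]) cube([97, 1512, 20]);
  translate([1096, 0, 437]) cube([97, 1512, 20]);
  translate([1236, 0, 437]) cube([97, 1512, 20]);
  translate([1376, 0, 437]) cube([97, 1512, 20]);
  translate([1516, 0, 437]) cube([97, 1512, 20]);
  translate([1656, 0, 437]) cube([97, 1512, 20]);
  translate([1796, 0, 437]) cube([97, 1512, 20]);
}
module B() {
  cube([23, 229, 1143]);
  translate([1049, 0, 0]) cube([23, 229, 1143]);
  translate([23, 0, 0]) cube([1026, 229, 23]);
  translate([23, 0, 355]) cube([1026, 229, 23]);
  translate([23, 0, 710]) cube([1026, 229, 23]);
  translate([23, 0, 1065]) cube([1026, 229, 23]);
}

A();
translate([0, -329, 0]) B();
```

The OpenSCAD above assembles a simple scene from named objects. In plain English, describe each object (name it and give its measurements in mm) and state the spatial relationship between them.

A is a bed frame 2020 mm long (x) by 1512 mm wide (y). Four 73×73 mm corner posts, 465 mm tall, at the corners of the footprint. Four rails of 30 mm thickness and 195 mm height run between adjacent posts with their undersides at z = 242 mm, their outer faces flush with the outside of the frame (the two x-running rails run between the posts' inner faces; the two y-running rails run between the posts' inner faces). 13 slats, each 97 mm wide (x) and 20 mm thick, lie across the top of the two x-running rails, running the full 1512 mm width of the frame in y; the slats are evenly spaced along x between the inner faces of the end posts with equal gaps (rounded down to the nearest mm) at the −x end and between each pair — any rounding remainder accumulates at the +x end.

B is an open bookshelf. Two side panels, each 23 mm thick, 229 mm deep and 1143 mm tall, stand 1072 mm apart (outside-to-outside). Between them sit 4 shelves, each 23 mm thick and 229 mm deep, spanning the full gap between the sides. The bottom shelf rests on the floor (its underside at z = 0) and the clear gap between one shelf's top and the next shelf's underside is 332 mm.

The bookshelf is on the floor beside the bed frame on its −y side.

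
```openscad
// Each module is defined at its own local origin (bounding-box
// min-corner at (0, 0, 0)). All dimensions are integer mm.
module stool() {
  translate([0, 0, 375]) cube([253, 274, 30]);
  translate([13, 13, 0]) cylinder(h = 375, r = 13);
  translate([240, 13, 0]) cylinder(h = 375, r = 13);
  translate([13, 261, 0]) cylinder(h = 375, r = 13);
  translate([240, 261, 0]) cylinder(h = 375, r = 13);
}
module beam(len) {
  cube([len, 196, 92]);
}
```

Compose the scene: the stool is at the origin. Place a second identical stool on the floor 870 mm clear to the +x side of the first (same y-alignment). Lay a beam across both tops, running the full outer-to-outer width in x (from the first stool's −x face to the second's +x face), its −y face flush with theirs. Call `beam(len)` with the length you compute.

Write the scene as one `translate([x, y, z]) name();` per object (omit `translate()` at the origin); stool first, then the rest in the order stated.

stool();
translate([1123, 0, 0]) stool();
translate([0, 0, 405]) beam(1376);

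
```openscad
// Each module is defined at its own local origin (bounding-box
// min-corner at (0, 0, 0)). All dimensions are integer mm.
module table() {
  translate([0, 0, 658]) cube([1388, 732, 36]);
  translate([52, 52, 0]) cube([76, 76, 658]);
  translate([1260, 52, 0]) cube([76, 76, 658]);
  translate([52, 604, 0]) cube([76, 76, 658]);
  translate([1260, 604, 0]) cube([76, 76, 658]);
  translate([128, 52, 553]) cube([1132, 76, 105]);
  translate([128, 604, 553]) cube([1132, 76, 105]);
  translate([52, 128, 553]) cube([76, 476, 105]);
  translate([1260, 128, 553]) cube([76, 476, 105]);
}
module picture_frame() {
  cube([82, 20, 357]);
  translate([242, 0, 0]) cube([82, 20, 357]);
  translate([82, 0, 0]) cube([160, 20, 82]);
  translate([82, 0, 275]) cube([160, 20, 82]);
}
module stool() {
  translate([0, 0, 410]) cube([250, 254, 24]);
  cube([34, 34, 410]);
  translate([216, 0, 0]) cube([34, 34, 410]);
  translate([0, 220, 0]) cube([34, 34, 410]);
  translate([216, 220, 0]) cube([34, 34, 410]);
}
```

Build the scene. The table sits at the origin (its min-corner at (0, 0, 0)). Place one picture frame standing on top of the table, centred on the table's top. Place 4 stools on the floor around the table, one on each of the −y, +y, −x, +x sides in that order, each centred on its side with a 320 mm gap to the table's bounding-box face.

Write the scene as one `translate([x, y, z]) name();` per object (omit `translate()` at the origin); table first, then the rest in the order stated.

table();
translate([532, 356, 694]) picture_frame();
translate([569, -574, 0]) stool();
translate([569, 1052, 0]) stool();
translate([-570, 239, 0]) stool();
translate([1708, 239, 0]) stool();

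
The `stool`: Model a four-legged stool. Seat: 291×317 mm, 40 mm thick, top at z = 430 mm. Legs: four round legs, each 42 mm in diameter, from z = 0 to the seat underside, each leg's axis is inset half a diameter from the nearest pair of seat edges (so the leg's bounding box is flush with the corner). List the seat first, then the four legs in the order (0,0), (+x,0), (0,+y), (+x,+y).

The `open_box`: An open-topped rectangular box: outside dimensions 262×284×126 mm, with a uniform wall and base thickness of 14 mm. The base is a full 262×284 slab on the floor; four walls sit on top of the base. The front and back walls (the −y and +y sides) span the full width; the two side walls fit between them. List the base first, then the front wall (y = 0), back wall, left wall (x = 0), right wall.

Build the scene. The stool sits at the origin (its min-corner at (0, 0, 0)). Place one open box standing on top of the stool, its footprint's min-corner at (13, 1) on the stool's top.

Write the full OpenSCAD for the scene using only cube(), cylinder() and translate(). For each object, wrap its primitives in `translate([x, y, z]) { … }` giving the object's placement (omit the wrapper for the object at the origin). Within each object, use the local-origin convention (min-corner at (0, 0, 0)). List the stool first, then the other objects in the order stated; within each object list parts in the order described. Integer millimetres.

translate([0, 0, 390]) cube([291, 317, 40]);
translate([21, 21, 0]) cylinder(h = 390, r = 21);
translate([270, 21, 0]) cylinder(h = 390, r = 21);
translate([21, 296, 0]) cylinder(h = 390, r = 21);
translate([270, 296, 0]) cylinder(h = 390, r = 21);
translate([13, 1, 430]) {
  cube([262, 284, 14]);
  translate([0, 0, 14]) cube([262, 14, 112]);
  translate([0, 270, 14]) cube([262, 14, 112]);
  translate([0, 14, 14]) cube([14, 256, 112]);
  translate([248, 14, 14]) cube([14, 256, 112]);
}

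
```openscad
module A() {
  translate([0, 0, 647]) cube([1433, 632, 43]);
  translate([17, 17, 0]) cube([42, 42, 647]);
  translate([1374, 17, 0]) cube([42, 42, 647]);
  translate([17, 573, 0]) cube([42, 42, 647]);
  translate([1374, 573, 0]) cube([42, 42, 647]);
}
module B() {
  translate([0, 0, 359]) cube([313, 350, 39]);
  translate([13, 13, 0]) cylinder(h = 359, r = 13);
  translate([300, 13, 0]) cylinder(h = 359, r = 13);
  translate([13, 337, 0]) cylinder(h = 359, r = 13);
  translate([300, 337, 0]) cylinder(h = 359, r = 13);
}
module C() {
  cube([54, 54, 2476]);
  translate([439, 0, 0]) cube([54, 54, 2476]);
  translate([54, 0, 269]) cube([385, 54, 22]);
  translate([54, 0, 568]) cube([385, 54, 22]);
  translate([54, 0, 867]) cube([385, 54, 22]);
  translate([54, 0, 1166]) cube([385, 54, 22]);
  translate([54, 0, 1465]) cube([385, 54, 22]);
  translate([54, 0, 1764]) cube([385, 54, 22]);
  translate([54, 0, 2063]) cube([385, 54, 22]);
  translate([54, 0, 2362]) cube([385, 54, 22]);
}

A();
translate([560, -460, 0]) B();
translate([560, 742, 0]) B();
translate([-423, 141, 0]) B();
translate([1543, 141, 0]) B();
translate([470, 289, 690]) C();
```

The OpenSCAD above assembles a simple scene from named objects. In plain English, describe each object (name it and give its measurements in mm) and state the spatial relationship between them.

A is a rectangular dining table. The top is 1433×632×43 mm with its upper surface at z = 690 mm. It stands on four 42×42 mm square legs, each inset 17 mm from the nearest pair of top edges, running from the floor to the underside of the top.

B is a four-legged stool. The seat is 313×350 mm, 39 mm thick, top at z = 398 mm. It stands on four round legs, each 26 mm in diameter, from z = 0 to the seat underside, each leg's axis is inset half a diameter from the nearest pair of seat edges (so the leg's bounding box is flush with the corner).

C is a straight ladder. Two 54×54 mm vertical rails, 2476 mm tall, stand 493 mm apart (outside-to-outside) with their front faces coplanar on the −y side. 8 rungs, each 54 mm deep and 22 mm tall, span between the inner faces of the rails, front faces flush with the rails. The lowest rung's underside is at z = 269 mm and rungs are spaced 299 mm apart (underside to underside).

Four stools sit around the table at the −y, +y, −x, +x sides. The ladder is on top of the table, centred.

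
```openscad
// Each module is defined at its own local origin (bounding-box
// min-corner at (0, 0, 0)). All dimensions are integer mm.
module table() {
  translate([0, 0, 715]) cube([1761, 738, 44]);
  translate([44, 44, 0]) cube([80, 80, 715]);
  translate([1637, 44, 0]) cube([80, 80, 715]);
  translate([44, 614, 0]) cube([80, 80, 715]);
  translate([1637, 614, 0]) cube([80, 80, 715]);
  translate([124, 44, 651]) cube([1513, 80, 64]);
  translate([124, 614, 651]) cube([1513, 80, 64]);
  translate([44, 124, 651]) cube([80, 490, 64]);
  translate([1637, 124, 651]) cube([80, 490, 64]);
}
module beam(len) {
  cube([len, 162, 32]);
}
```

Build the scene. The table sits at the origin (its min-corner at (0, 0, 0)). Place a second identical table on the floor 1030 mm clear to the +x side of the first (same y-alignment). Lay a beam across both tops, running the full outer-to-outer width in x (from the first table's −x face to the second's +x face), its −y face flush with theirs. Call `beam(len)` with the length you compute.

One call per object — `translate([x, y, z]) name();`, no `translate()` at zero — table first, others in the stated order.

table();
translate([2791, 0, 0]) table();
translate([0, 0, 759]) beam(4552);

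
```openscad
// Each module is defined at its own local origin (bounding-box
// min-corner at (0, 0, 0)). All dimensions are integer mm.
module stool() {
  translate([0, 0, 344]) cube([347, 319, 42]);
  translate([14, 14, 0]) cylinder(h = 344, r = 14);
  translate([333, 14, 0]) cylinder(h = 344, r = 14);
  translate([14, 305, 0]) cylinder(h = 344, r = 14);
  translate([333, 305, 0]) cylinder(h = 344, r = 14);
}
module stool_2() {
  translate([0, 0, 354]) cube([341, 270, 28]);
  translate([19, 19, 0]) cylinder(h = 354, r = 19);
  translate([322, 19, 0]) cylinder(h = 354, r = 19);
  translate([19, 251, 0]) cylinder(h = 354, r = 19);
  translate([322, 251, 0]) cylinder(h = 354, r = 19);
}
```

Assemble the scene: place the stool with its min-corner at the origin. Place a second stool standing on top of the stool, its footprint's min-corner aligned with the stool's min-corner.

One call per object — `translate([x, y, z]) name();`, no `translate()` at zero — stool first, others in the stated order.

stool();
translate([0, 0, 386]) stool_2();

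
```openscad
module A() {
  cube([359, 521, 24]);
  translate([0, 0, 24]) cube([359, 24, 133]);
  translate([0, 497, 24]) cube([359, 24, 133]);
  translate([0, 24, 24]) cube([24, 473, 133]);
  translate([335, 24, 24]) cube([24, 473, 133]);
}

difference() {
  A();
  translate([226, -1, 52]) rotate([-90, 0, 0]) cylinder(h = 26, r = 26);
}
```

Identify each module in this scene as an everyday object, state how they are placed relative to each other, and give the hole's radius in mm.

The subtracted cylinder has r = 26 mm.

A is an open box. The open box has a circular hole through its front wall. The hole's radius is 26 mm.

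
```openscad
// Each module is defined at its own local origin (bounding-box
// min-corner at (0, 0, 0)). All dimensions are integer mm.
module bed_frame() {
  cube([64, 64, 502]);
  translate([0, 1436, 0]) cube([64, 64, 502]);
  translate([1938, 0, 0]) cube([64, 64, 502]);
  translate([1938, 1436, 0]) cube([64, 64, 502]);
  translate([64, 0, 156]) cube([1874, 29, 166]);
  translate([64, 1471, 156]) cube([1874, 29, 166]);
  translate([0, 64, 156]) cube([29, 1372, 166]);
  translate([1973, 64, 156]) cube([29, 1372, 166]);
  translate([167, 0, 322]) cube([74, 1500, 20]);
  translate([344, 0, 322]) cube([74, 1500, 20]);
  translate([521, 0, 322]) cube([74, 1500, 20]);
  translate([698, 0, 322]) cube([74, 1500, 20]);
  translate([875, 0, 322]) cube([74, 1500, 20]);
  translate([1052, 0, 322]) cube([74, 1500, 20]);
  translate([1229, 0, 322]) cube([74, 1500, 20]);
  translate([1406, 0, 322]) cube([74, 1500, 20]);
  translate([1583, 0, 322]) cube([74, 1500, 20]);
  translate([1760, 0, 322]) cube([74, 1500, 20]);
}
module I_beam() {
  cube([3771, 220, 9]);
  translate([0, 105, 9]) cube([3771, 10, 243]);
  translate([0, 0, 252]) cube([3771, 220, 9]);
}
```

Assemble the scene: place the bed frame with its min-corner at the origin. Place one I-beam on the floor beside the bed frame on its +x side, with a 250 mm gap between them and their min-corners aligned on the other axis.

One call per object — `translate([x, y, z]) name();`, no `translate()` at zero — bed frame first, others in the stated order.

bed_frame();
translate([2252, 0, 0]) I_beam();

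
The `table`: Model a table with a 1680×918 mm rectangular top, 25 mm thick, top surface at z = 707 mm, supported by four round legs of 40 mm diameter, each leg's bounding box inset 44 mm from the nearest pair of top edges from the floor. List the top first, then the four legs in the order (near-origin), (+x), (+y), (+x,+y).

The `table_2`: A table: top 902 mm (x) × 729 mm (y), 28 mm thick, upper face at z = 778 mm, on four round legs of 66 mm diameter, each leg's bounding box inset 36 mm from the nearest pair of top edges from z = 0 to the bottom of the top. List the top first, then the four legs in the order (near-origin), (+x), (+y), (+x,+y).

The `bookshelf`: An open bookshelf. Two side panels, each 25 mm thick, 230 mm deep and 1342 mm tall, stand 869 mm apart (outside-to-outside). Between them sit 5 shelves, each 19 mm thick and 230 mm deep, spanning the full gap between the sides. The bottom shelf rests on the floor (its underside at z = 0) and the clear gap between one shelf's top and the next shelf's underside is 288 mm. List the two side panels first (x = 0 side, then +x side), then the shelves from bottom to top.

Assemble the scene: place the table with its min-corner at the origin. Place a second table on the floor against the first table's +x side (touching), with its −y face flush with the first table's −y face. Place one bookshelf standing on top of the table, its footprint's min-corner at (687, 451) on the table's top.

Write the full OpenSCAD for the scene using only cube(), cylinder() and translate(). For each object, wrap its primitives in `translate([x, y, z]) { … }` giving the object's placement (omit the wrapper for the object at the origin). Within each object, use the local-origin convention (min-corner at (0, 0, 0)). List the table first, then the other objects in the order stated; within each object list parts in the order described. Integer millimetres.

translate([0, 0, 682]) cube([1680, 918, 25]);
translate([64, 64, 0]) cylinder(h = 682, r = 20);
translate([1616, 64, 0]) cylinder(h = 682, r = 20);
translate([64, 854, 0]) cylinder(h = 682, r = 20);
translate([1616, 854, 0]) cylinder(h = 682, r = 20);
translate([1680, 0, 0]) {
  translate([0, 0, 750]) cube([902, 729, 28]);
  translate([69, 69, 0]) cylinder(h = 750, r = 33);
  translate([833, 69, 0]) cylinder(h = 750, r = 33);
  translate([69, 660, 0]) cylinder(h = 750, r = 33);
  translate([833, 660, 0]) cylinder(h = 750, r = 33);
}
translate([687, 451, 707]) {
  cube([25, 230, 1342]);
  translate([844, 0, 0]) cube([25, 230, 1342]);
  translate([25, 0, 0]) cube([819, 230, 19]);
  translate([25, 0, 307]) cube([819, 230, 19]);
  translate([25, 0, 614]) cube([819, 230, 19]);
  translate([25, 0, 921]) cube([819, 230, 19]);
  translate([25, 0, 1228]) cube([819, 230, 19]);
}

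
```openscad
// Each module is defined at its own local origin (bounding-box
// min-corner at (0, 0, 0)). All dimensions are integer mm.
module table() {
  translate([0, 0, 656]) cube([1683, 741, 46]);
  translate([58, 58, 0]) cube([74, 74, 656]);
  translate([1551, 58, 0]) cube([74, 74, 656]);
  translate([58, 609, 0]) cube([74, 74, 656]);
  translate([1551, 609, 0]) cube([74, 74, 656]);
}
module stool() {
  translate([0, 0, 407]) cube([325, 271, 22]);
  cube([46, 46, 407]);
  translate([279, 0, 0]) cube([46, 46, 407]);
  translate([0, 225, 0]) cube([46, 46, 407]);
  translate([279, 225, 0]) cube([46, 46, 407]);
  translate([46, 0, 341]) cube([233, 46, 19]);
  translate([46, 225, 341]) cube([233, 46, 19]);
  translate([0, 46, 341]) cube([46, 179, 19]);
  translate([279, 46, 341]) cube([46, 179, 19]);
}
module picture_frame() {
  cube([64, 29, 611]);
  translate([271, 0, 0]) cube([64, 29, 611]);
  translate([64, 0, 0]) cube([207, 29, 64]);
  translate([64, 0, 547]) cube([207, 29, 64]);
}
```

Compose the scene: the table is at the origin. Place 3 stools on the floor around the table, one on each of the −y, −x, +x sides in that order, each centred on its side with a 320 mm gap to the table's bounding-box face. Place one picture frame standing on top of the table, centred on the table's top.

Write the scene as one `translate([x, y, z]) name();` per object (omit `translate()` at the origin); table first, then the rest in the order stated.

table();
translate([679, -591, 0]) stool();
translate([-645, 235, 0]) stool();
translate([2003, 235, 0]) stool();
translate([674, 356, 702]) picture_frame();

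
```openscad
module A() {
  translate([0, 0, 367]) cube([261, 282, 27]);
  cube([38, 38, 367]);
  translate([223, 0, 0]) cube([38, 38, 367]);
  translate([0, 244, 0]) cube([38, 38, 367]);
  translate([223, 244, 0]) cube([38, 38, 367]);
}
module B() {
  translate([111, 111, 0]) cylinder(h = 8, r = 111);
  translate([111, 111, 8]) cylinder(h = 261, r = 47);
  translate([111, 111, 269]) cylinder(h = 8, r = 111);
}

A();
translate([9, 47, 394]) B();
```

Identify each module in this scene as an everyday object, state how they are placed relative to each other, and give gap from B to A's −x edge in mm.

A is a stool. B is a spool. The spool is on top of the stool. The gap from the spool to the stool's −x edge is 9 mm.

The spool's min-x is at 9; the stool's min-x is 0; gap = 9 mm.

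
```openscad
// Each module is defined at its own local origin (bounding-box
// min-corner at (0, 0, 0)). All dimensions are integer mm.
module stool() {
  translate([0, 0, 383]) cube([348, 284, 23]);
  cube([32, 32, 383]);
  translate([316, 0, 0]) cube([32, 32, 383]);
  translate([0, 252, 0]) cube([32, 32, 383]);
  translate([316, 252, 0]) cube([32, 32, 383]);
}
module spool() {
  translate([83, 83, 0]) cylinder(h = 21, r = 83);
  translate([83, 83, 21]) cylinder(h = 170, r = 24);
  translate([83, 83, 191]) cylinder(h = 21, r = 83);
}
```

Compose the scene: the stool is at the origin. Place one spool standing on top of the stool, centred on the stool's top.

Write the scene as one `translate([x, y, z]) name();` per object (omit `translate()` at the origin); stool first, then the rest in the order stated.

stool();
translate([91, 59, 406]) spool();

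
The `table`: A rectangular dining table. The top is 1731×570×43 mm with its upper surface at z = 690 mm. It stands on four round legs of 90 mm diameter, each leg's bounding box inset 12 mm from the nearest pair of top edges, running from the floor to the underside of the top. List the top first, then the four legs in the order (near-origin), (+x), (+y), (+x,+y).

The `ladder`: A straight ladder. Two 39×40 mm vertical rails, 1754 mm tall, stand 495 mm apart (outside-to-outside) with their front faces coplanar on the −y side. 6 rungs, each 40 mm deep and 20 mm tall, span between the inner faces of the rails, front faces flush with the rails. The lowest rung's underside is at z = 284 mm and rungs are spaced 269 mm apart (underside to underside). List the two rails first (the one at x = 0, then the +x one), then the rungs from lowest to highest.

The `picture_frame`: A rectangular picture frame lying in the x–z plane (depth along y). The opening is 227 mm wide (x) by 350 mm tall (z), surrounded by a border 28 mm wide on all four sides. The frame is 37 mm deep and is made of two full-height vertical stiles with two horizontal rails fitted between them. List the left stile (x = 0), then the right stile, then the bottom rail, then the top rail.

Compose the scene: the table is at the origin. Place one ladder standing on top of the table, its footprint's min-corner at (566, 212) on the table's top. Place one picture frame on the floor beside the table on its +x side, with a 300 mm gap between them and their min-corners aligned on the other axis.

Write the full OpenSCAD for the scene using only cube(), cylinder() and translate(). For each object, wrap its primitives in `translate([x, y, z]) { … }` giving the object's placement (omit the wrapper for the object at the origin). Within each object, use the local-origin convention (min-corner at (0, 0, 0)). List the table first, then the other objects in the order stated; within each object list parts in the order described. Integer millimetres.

translate([0, 0, 647]) cube([1731, 570, 43]);
translate([57, 57, 0]) cylinder(h = 647, r = 45);
translate([1674, 57, 0]) cylinder(h = 647, r = 45);
translate([57, 513, 0]) cylinder(h = 647, r = 45);
translate([1674, 513, 0]) cylinder(h = 647, r = 45);
translate([566, 212, 690]) {
  cube([39, 40, 1754]);
  translate([456, 0, 0]) cube([39, 40, 1754]);
  translate([39, 0, 284]) cube([417, 40, 20]);
  translate([39, 0, 553]) cube([417, 40, 20]);
  translate([39, 0, 822]) cube([417, 40, 20]);
  translate([39, 0, 1091]) cube([417, 40, 20]);
  translate([39, 0, 1360]) cube([417, 40, 20]);
  translate([39, 0, 1629]) cube([417, 40, 20]);
}
translate([2031, 0, 0]) {
  cube([28, 37, 406]);
  translate([255, 0, 0]) cube([28, 37, 406]);
  translate([28, 0, 0]) cube([227, 37, 28]);
  translate([28, 0, 378]) cube([227, 37, 28]);
}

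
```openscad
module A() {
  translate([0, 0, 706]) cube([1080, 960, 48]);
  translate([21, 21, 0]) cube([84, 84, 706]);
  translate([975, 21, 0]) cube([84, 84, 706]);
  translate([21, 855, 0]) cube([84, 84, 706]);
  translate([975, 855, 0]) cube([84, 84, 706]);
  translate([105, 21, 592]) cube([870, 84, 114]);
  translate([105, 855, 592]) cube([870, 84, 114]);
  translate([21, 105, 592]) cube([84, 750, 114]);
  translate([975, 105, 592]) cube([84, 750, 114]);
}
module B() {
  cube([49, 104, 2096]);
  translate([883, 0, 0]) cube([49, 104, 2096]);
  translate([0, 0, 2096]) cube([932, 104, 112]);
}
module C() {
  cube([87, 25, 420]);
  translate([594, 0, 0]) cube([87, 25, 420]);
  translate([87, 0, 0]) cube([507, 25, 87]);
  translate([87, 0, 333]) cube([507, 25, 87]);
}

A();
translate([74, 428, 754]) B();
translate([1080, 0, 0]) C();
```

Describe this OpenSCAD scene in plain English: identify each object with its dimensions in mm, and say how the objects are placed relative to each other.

A is a table with a 1080×960 mm rectangular top, 48 mm thick, top surface at z = 754 mm, supported by four 84×84 mm square legs, each inset 21 mm from the nearest pair of top edges, running from the floor. Four apron rails, 84 mm thick and 114 mm tall, run between adjacent legs with their top edges flush with the underside of the top and their outer faces flush with the legs' outer faces.

B is a rectangular door frame: two vertical jambs of 49×104 mm section, 2096 mm tall, with a clear opening 834 mm wide between their inner faces. A header 112 mm tall and 104 mm deep lies on top of the jambs and spans the full outside width.

C is a rectangular picture frame lying in the x–z plane (depth along y). The opening is 507 mm wide (x) by 246 mm tall (z), surrounded by a border 87 mm wide on all four sides. The frame is 25 mm deep and is made of two full-height vertical stiles with two horizontal rails fitted between them.

The door frame is on top of the table, centred. The picture frame is against the table's +x side, with their −y faces flush.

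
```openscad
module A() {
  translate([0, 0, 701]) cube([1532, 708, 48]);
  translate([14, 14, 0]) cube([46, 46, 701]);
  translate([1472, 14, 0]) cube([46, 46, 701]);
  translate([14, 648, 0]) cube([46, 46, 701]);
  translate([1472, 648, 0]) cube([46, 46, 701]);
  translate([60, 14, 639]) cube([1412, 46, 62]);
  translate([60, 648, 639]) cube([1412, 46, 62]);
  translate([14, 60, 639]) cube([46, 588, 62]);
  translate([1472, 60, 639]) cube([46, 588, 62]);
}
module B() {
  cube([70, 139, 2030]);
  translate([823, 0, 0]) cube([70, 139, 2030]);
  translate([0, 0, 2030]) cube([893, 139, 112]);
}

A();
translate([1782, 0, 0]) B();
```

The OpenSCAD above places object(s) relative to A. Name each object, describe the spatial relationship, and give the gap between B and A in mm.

A is a table. B is a door frame. The door frame is on the floor beside the table on its +x side. The gap between the door frame and the table is 250 mm.

The door frame's nearest face is 250 mm from the table's +x face.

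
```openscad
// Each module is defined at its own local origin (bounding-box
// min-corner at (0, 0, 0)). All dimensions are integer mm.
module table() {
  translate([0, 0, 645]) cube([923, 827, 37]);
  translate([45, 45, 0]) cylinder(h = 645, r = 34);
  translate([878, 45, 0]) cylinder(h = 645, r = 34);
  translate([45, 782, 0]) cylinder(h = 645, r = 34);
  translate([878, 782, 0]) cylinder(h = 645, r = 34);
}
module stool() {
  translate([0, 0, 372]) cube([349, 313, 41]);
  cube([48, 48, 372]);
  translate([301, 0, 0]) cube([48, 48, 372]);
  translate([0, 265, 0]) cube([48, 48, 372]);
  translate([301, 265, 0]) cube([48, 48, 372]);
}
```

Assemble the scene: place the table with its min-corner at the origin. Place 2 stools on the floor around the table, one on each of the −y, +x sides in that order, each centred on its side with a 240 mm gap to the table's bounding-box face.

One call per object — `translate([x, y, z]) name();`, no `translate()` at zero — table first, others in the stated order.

table();
translate([287, -553, 0]) stool();
translate([1163, 257, 0]) stool();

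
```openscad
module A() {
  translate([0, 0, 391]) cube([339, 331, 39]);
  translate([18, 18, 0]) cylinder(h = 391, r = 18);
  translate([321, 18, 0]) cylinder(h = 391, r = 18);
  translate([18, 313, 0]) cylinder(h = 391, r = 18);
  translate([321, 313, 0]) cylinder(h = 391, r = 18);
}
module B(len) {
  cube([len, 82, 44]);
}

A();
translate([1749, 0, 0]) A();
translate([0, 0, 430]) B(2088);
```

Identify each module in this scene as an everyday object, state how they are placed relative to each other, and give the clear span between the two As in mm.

A is a stool. B is a beam. A beam spans the tops of two stools. The clear span between the two stools is 1410 mm.

Second stool starts at x = 1749; first ends at x = 339; clear span = 1749 − 339 = 1410 mm.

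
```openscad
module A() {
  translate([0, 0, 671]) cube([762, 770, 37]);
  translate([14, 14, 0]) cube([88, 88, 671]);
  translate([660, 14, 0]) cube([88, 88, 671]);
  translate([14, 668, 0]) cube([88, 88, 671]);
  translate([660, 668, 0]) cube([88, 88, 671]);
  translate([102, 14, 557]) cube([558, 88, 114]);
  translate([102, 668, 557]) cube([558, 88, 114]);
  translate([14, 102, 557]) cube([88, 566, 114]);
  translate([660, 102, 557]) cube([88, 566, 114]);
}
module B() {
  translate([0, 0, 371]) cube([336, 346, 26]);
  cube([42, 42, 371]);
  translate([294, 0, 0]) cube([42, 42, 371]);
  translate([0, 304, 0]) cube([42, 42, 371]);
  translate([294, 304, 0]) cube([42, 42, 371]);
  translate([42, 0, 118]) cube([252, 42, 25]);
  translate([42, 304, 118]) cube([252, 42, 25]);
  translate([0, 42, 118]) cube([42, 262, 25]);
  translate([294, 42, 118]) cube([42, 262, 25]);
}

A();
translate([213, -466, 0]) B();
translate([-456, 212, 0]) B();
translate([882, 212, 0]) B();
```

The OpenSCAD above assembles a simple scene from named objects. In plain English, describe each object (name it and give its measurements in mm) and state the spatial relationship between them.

A is a table: top 762 mm (x) × 770 mm (y), 37 mm thick, upper face at z = 708 mm, on four 88×88 mm square legs, each inset 14 mm from the nearest pair of top edges, running from z = 0 to the bottom of the top. Four apron rails, 88 mm thick and 114 mm tall, run between adjacent legs with their top edges flush with the underside of the top and their outer faces flush with the legs' outer faces.

B is a four-legged stool. The seat is a 336×346×26 mm slab whose top surface is at z = 397 mm; four square legs, each 42×42 mm in cross-section, run from the floor (z = 0) to the underside of the seat, each flush with a corner of the seat. Four stretchers, 42 mm wide and 25 mm tall, connect adjacent legs with their undersides at z = 118 mm, each running between the inner faces of the legs it joins and aligned with the legs' outer faces on the other axis.

Three stools sit around the table at the −y, −x, +x sides.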